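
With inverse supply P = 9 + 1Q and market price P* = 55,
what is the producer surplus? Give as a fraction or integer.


Minimum supply price (at Q=0): P_min = 9
Quantity supplied at P* = 55:
Q* = (55 - 9)/1 = 46
PS = (1/2) * Q* * (P* - P_min)
PS = (1/2) * 46 * (55 - 9)
PS = (1/2) * 46 * 46 = 1058

1058


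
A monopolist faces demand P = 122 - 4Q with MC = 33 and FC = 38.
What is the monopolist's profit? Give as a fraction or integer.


MR = MC: 122 - 8Q = 33
Q* = 89/8
P* = 122 - 4*89/8 = 155/2
Profit = (P* - MC)*Q* - FC
= (155/2 - 33)*89/8 - 38
= 89/2*89/8 - 38
= 7921/16 - 38 = 7313/16

7313/16


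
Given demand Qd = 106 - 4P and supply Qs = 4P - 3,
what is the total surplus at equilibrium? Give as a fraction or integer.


Find equilibrium: 106 - 4P = 4P - 3
106 + 3 = 8P
P* = 109/8 = 109/8
Q* = 4*109/8 - 3 = 103/2
Inverse demand: P = 53/2 - Q/4, so P_max = 53/2
Inverse supply: P = 3/4 + Q/4, so P_min = 3/4
CS = (1/2) * 103/2 * (53/2 - 109/8) = 10609/32
PS = (1/2) * 103/2 * (109/8 - 3/4) = 10609/32
TS = CS + PS = 10609/32 + 10609/32 = 10609/16

10609/16


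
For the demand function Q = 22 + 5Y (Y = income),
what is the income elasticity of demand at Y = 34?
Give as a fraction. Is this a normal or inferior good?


dQ/dY = 5
At Y = 34: Q = 22 + 5*34 = 192
Ey = (dQ/dY)(Y/Q) = 5 * 34 / 192 = 85/96
Since Ey > 0, this is a normal good.

85/96 (normal good)


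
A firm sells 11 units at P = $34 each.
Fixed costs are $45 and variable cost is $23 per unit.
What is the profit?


Total Revenue = P * Q = 34 * 11 = $374
Total Cost = FC + VC*Q = 45 + 23*11 = $298
Profit = TR - TC = 374 - 298 = $76

$76


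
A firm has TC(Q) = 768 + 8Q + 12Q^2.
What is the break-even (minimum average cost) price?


AC(Q) = 768/Q + 8 + 12Q
To minimize: dAC/dQ = -768/Q^2 + 12 = 0
Q^2 = 768/12 = 64
Q* = 8
Min AC = 768/8 + 8 + 12*8
Min AC = 96 + 8 + 96 = 200

200


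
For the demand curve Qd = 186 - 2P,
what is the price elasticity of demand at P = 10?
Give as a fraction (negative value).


dQ/dP = -2
At P = 10: Q = 186 - 2*10 = 166
E = (dQ/dP)(P/Q) = (-2)(10/166) = -10/83

-10/83


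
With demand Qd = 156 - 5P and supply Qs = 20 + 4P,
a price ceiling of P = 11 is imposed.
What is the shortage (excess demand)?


At P = 11:
Qd = 156 - 5*11 = 101
Qs = 20 + 4*11 = 64
Shortage = Qd - Qs = 101 - 64 = 37

37


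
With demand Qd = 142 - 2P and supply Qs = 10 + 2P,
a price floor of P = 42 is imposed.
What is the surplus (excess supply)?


At P = 42:
Qd = 142 - 2*42 = 58
Qs = 10 + 2*42 = 94
Surplus = Qs - Qd = 94 - 58 = 36

36


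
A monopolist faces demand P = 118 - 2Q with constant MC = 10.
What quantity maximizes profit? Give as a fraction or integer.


TR = P*Q = (118 - 2Q)Q = 118Q - 2Q^2
MR = dTR/dQ = 118 - 4Q
Set MR = MC:
118 - 4Q = 10
108 = 4Q
Q* = 108/4 = 27

27


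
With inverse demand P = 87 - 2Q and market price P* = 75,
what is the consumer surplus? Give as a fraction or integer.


Maximum willingness to pay (at Q=0): P_max = 87
Quantity demanded at P* = 75:
Q* = (87 - 75)/2 = 6
CS = (1/2) * Q* * (P_max - P*)
CS = (1/2) * 6 * (87 - 75)
CS = (1/2) * 6 * 12 = 36

36


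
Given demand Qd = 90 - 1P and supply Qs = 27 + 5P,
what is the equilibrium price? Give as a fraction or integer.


At equilibrium, Qd = Qs.
90 - 1P = 27 + 5P
90 - 27 = 1P + 5P
63 = 6P
P* = 63/6 = 21/2

21/2


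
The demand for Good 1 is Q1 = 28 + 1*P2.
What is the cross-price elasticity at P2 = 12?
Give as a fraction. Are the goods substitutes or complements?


dQ1/dP2 = 1
At P2 = 12: Q1 = 28 + 1*12 = 40
Exy = (dQ1/dP2)(P2/Q1) = 1 * 12 / 40 = 3/10
Since Exy > 0, the goods are substitutes.

3/10 (substitutes)


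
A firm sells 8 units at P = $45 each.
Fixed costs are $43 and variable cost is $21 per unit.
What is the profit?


Total Revenue = P * Q = 45 * 8 = $360
Total Cost = FC + VC*Q = 43 + 21*8 = $211
Profit = TR - TC = 360 - 211 = $149

$149


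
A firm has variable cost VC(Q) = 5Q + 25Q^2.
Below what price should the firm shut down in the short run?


AVC(Q) = VC(Q)/Q = 5 + 25Q
AVC is increasing in Q, so minimum AVC is at Q -> 0+.
Min AVC = 5
The firm should shut down if P < 5.

5


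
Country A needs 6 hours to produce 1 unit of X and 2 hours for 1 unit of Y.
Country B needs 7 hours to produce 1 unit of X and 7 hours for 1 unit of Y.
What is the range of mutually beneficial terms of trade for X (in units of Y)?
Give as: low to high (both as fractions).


Opportunity cost of X for Country A = hours_X / hours_Y = 6/2 = 3 units of Y
Opportunity cost of X for Country B = hours_X / hours_Y = 7/7 = 1 units of Y
Terms of trade must be between the two opportunity costs.
Range: 1 to 3

1 to 3


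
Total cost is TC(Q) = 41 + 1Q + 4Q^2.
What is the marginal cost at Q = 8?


MC = dTC/dQ = 1 + 2*4*Q
At Q = 8:
MC = 1 + 8*8
MC = 1 + 64 = 65

65


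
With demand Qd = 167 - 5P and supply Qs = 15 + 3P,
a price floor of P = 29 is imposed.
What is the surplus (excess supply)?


At P = 29:
Qd = 167 - 5*29 = 22
Qs = 15 + 3*29 = 102
Surplus = Qs - Qd = 102 - 22 = 80

80


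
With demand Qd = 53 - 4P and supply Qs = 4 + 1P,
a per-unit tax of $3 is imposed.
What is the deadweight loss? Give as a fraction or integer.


Pre-tax equilibrium quantity: Q* = 69/5
Post-tax equilibrium quantity: Q_tax = 57/5
Reduction in quantity: Q* - Q_tax = 12/5
DWL = (1/2) * tax * (Q* - Q_tax)
DWL = (1/2) * 3 * 12/5 = 18/5

18/5


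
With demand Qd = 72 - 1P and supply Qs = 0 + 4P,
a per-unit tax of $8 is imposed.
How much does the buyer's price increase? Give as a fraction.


With a per-unit tax, the buyer's price increase depends on relative slopes.
Supply slope: d = 4, Demand slope: b = 1
Buyer's price increase = d * tax / (b + d)
= 4 * 8 / (1 + 4)
= 32 / 5 = 32/5

32/5


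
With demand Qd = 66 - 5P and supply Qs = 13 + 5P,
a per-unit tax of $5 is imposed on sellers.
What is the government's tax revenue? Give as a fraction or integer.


With tax on sellers, new supply: Qs' = 13 + 5(P - 5)
= 5P - 12
New equilibrium quantity:
Q_new = 27
Tax revenue = tax * Q_new = 5 * 27 = 135

135


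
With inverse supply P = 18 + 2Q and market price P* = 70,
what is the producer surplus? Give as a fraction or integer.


Minimum supply price (at Q=0): P_min = 18
Quantity supplied at P* = 70:
Q* = (70 - 18)/2 = 26
PS = (1/2) * Q* * (P* - P_min)
PS = (1/2) * 26 * (70 - 18)
PS = (1/2) * 26 * 52 = 676

676


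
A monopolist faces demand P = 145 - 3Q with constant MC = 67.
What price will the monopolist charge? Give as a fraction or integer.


MR = 145 - 6Q
Set MR = MC: 145 - 6Q = 67
Q* = 13
Substitute into demand:
P* = 145 - 3*13 = 106

106


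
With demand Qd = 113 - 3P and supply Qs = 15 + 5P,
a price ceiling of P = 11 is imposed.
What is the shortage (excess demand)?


At P = 11:
Qd = 113 - 3*11 = 80
Qs = 15 + 5*11 = 70
Shortage = Qd - Qs = 80 - 70 = 10

10


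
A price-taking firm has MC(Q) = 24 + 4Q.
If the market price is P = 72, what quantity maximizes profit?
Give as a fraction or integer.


In perfect competition, profit is maximized where P = MC.
72 = 24 + 4Q
48 = 4Q
Q* = 48/4 = 12

12


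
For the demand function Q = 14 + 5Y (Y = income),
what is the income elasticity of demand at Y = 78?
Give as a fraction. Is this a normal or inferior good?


dQ/dY = 5
At Y = 78: Q = 14 + 5*78 = 404
Ey = (dQ/dY)(Y/Q) = 5 * 78 / 404 = 195/202
Since Ey > 0, this is a normal good.

195/202 (normal good)


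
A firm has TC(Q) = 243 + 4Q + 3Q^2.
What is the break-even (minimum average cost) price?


AC(Q) = 243/Q + 4 + 3Q
To minimize: dAC/dQ = -243/Q^2 + 3 = 0
Q^2 = 243/3 = 81
Q* = 9
Min AC = 243/9 + 4 + 3*9
Min AC = 27 + 4 + 27 = 58

58


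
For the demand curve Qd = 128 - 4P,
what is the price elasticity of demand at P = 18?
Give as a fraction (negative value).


dQ/dP = -4
At P = 18: Q = 128 - 4*18 = 56
E = (dQ/dP)(P/Q) = (-4)(18/56) = -9/7

-9/7


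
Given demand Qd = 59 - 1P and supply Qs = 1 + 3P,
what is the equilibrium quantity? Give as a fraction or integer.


First find equilibrium price:
59 - 1P = 1 + 3P
P* = 58/4 = 29/2
Then substitute into demand:
Q* = 59 - 1 * 29/2 = 89/2

89/2


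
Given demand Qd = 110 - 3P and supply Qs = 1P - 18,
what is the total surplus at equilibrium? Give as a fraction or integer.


Find equilibrium: 110 - 3P = 1P - 18
110 + 18 = 4P
P* = 128/4 = 32
Q* = 1*32 - 18 = 14
Inverse demand: P = 110/3 - Q/3, so P_max = 110/3
Inverse supply: P = 18 + Q/1, so P_min = 18
CS = (1/2) * 14 * (110/3 - 32) = 98/3
PS = (1/2) * 14 * (32 - 18) = 98
TS = CS + PS = 98/3 + 98 = 392/3

392/3


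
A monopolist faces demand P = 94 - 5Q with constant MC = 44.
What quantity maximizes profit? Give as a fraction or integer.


TR = P*Q = (94 - 5Q)Q = 94Q - 5Q^2
MR = dTR/dQ = 94 - 10Q
Set MR = MC:
94 - 10Q = 44
50 = 10Q
Q* = 50/10 = 5

5


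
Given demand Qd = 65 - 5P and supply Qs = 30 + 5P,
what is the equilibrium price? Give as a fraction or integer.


At equilibrium, Qd = Qs.
65 - 5P = 30 + 5P
65 - 30 = 5P + 5P
35 = 10P
P* = 35/10 = 7/2

7/2


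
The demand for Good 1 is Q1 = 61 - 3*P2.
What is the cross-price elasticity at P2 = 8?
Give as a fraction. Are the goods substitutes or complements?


dQ1/dP2 = -3
At P2 = 8: Q1 = 61 - 3*8 = 37
Exy = (dQ1/dP2)(P2/Q1) = -3 * 8 / 37 = -24/37
Since Exy < 0, the goods are complements.

-24/37 (complements)


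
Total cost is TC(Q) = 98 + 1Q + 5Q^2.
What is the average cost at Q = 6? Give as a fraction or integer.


TC(6) = 98 + 1*6 + 5*6^2
TC(6) = 98 + 6 + 180 = 284
AC = TC/Q = 284/6 = 142/3

142/3


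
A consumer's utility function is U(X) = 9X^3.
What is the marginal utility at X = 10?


MU = dU/dX = 9*3*X^(3-1)
MU = 27*X^2
At X = 10:
MU = 27 * 10^2
MU = 27 * 100 = 2700

2700


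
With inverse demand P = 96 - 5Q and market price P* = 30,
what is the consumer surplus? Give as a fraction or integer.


Maximum willingness to pay (at Q=0): P_max = 96
Quantity demanded at P* = 30:
Q* = (96 - 30)/5 = 66/5
CS = (1/2) * Q* * (P_max - P*)
CS = (1/2) * 66/5 * (96 - 30)
CS = (1/2) * 66/5 * 66 = 2178/5

2178/5


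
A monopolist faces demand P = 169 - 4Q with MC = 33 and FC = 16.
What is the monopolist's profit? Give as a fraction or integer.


MR = MC: 169 - 8Q = 33
Q* = 17
P* = 169 - 4*17 = 101
Profit = (P* - MC)*Q* - FC
= (101 - 33)*17 - 16
= 68*17 - 16
= 1156 - 16 = 1140

1140


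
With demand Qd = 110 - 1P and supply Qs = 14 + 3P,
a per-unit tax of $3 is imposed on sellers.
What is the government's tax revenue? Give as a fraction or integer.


With tax on sellers, new supply: Qs' = 14 + 3(P - 3)
= 5 + 3P
New equilibrium quantity:
Q_new = 335/4
Tax revenue = tax * Q_new = 3 * 335/4 = 1005/4

1005/4


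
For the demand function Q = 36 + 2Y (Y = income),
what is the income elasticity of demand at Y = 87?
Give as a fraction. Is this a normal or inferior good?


dQ/dY = 2
At Y = 87: Q = 36 + 2*87 = 210
Ey = (dQ/dY)(Y/Q) = 2 * 87 / 210 = 29/35
Since Ey > 0, this is a normal good.

29/35 (normal good)


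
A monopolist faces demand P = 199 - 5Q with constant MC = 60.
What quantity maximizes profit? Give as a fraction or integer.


TR = P*Q = (199 - 5Q)Q = 199Q - 5Q^2
MR = dTR/dQ = 199 - 10Q
Set MR = MC:
199 - 10Q = 60
139 = 10Q
Q* = 139/10 = 139/10

139/10


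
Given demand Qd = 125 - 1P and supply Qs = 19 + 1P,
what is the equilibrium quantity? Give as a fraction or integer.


First find equilibrium price:
125 - 1P = 19 + 1P
P* = 106/2 = 53
Then substitute into demand:
Q* = 125 - 1 * 53 = 72

72


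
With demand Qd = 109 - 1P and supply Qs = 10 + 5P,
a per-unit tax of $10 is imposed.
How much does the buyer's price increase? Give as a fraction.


With a per-unit tax, the buyer's price increase depends on relative slopes.
Supply slope: d = 5, Demand slope: b = 1
Buyer's price increase = d * tax / (b + d)
= 5 * 10 / (1 + 5)
= 50 / 6 = 25/3

25/3


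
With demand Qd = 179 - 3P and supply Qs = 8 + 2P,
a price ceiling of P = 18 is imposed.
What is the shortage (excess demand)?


At P = 18:
Qd = 179 - 3*18 = 125
Qs = 8 + 2*18 = 44
Shortage = Qd - Qs = 125 - 44 = 81

81


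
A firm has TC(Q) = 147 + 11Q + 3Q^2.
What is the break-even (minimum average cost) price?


AC(Q) = 147/Q + 11 + 3Q
To minimize: dAC/dQ = -147/Q^2 + 3 = 0
Q^2 = 147/3 = 49
Q* = 7
Min AC = 147/7 + 11 + 3*7
Min AC = 21 + 11 + 21 = 53

53


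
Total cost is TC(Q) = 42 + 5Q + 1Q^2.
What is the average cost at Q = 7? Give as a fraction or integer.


TC(7) = 42 + 5*7 + 1*7^2
TC(7) = 42 + 35 + 49 = 126
AC = TC/Q = 126/7 = 18

18


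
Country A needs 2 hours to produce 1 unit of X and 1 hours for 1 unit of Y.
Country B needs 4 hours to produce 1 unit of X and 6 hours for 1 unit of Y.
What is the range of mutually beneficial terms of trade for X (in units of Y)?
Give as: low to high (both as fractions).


Opportunity cost of X for Country A = hours_X / hours_Y = 2/1 = 2 units of Y
Opportunity cost of X for Country B = hours_X / hours_Y = 4/6 = 2/3 units of Y
Terms of trade must be between the two opportunity costs.
Range: 2/3 to 2

2/3 to 2


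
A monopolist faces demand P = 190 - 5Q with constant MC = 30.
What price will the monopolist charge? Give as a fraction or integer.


MR = 190 - 10Q
Set MR = MC: 190 - 10Q = 30
Q* = 16
Substitute into demand:
P* = 190 - 5*16 = 110

110


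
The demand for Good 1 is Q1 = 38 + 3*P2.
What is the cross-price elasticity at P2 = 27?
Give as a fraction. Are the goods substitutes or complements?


dQ1/dP2 = 3
At P2 = 27: Q1 = 38 + 3*27 = 119
Exy = (dQ1/dP2)(P2/Q1) = 3 * 27 / 119 = 81/119
Since Exy > 0, the goods are substitutes.

81/119 (substitutes)


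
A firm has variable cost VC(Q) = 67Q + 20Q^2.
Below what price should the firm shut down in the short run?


AVC(Q) = VC(Q)/Q = 67 + 20Q
AVC is increasing in Q, so minimum AVC is at Q -> 0+.
Min AVC = 67
The firm should shut down if P < 67.

67


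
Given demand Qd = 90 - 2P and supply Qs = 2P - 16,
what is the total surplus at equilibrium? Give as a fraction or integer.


Find equilibrium: 90 - 2P = 2P - 16
90 + 16 = 4P
P* = 106/4 = 53/2
Q* = 2*53/2 - 16 = 37
Inverse demand: P = 45 - Q/2, so P_max = 45
Inverse supply: P = 8 + Q/2, so P_min = 8
CS = (1/2) * 37 * (45 - 53/2) = 1369/4
PS = (1/2) * 37 * (53/2 - 8) = 1369/4
TS = CS + PS = 1369/4 + 1369/4 = 1369/2

1369/2


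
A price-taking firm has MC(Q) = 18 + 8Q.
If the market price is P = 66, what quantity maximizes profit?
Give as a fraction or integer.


In perfect competition, profit is maximized where P = MC.
66 = 18 + 8Q
48 = 8Q
Q* = 48/8 = 6

6


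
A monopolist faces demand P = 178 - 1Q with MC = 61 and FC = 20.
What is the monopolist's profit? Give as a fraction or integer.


MR = MC: 178 - 2Q = 61
Q* = 117/2
P* = 178 - 1*117/2 = 239/2
Profit = (P* - MC)*Q* - FC
= (239/2 - 61)*117/2 - 20
= 117/2*117/2 - 20
= 13689/4 - 20 = 13609/4

13609/4


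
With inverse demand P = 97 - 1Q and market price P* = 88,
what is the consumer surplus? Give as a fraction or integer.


Maximum willingness to pay (at Q=0): P_max = 97
Quantity demanded at P* = 88:
Q* = (97 - 88)/1 = 9
CS = (1/2) * Q* * (P_max - P*)
CS = (1/2) * 9 * (97 - 88)
CS = (1/2) * 9 * 9 = 81/2

81/2


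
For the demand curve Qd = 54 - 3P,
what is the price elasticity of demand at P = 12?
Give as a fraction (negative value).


dQ/dP = -3
At P = 12: Q = 54 - 3*12 = 18
E = (dQ/dP)(P/Q) = (-3)(12/18) = -2

-2


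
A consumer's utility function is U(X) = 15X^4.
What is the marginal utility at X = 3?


MU = dU/dX = 15*4*X^(4-1)
MU = 60*X^3
At X = 3:
MU = 60 * 3^3
MU = 60 * 27 = 1620

1620


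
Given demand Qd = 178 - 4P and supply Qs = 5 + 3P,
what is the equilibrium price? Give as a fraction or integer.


At equilibrium, Qd = Qs.
178 - 4P = 5 + 3P
178 - 5 = 4P + 3P
173 = 7P
P* = 173/7 = 173/7

173/7


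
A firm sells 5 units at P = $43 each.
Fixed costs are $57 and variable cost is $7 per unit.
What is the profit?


Total Revenue = P * Q = 43 * 5 = $215
Total Cost = FC + VC*Q = 57 + 7*5 = $92
Profit = TR - TC = 215 - 92 = $123

$123


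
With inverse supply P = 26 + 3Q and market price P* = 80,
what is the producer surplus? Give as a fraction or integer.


Minimum supply price (at Q=0): P_min = 26
Quantity supplied at P* = 80:
Q* = (80 - 26)/3 = 18
PS = (1/2) * Q* * (P* - P_min)
PS = (1/2) * 18 * (80 - 26)
PS = (1/2) * 18 * 54 = 486

486


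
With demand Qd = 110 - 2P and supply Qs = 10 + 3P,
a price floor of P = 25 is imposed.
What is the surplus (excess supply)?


At P = 25:
Qd = 110 - 2*25 = 60
Qs = 10 + 3*25 = 85
Surplus = Qs - Qd = 85 - 60 = 25

25


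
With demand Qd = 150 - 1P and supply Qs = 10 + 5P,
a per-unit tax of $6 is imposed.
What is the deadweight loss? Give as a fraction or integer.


Pre-tax equilibrium quantity: Q* = 380/3
Post-tax equilibrium quantity: Q_tax = 365/3
Reduction in quantity: Q* - Q_tax = 5
DWL = (1/2) * tax * (Q* - Q_tax)
DWL = (1/2) * 6 * 5 = 15

15


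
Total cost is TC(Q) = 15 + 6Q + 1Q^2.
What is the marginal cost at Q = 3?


MC = dTC/dQ = 6 + 2*1*Q
At Q = 3:
MC = 6 + 2*3
MC = 6 + 6 = 12

12


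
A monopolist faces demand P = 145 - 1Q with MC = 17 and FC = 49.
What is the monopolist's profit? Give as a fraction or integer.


MR = MC: 145 - 2Q = 17
Q* = 64
P* = 145 - 1*64 = 81
Profit = (P* - MC)*Q* - FC
= (81 - 17)*64 - 49
= 64*64 - 49
= 4096 - 49 = 4047

4047


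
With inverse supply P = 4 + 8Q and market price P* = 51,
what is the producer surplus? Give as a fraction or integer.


Minimum supply price (at Q=0): P_min = 4
Quantity supplied at P* = 51:
Q* = (51 - 4)/8 = 47/8
PS = (1/2) * Q* * (P* - P_min)
PS = (1/2) * 47/8 * (51 - 4)
PS = (1/2) * 47/8 * 47 = 2209/16

2209/16


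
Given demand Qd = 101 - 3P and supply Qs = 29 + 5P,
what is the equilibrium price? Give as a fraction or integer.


At equilibrium, Qd = Qs.
101 - 3P = 29 + 5P
101 - 29 = 3P + 5P
72 = 8P
P* = 72/8 = 9

9


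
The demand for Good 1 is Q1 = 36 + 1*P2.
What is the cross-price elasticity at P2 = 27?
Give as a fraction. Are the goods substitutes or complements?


dQ1/dP2 = 1
At P2 = 27: Q1 = 36 + 1*27 = 63
Exy = (dQ1/dP2)(P2/Q1) = 1 * 27 / 63 = 3/7
Since Exy > 0, the goods are substitutes.

3/7 (substitutes)


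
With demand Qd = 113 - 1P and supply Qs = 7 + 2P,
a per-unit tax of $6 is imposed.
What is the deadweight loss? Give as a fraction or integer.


Pre-tax equilibrium quantity: Q* = 233/3
Post-tax equilibrium quantity: Q_tax = 221/3
Reduction in quantity: Q* - Q_tax = 4
DWL = (1/2) * tax * (Q* - Q_tax)
DWL = (1/2) * 6 * 4 = 12

12


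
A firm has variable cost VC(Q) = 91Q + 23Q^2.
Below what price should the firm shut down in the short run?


AVC(Q) = VC(Q)/Q = 91 + 23Q
AVC is increasing in Q, so minimum AVC is at Q -> 0+.
Min AVC = 91
The firm should shut down if P < 91.

91


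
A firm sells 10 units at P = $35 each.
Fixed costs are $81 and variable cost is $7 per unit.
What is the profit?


Total Revenue = P * Q = 35 * 10 = $350
Total Cost = FC + VC*Q = 81 + 7*10 = $151
Profit = TR - TC = 350 - 151 = $199

$199


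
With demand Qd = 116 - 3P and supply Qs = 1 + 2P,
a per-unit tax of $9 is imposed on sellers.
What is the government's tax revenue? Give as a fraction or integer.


With tax on sellers, new supply: Qs' = 1 + 2(P - 9)
= 2P - 17
New equilibrium quantity:
Q_new = 181/5
Tax revenue = tax * Q_new = 9 * 181/5 = 1629/5

1629/5


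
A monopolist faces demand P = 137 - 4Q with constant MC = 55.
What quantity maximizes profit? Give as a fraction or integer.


TR = P*Q = (137 - 4Q)Q = 137Q - 4Q^2
MR = dTR/dQ = 137 - 8Q
Set MR = MC:
137 - 8Q = 55
82 = 8Q
Q* = 82/8 = 41/4

41/4


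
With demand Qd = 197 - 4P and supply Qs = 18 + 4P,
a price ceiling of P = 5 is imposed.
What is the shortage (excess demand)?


At P = 5:
Qd = 197 - 4*5 = 177
Qs = 18 + 4*5 = 38
Shortage = Qd - Qs = 177 - 38 = 139

139


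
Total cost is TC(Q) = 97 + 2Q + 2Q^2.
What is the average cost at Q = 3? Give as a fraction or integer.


TC(3) = 97 + 2*3 + 2*3^2
TC(3) = 97 + 6 + 18 = 121
AC = TC/Q = 121/3 = 121/3

121/3


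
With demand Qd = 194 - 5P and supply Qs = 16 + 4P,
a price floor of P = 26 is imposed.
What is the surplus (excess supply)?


At P = 26:
Qd = 194 - 5*26 = 64
Qs = 16 + 4*26 = 120
Surplus = Qs - Qd = 120 - 64 = 56

56


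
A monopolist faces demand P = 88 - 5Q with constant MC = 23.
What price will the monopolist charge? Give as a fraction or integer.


MR = 88 - 10Q
Set MR = MC: 88 - 10Q = 23
Q* = 13/2
Substitute into demand:
P* = 88 - 5*13/2 = 111/2

111/2


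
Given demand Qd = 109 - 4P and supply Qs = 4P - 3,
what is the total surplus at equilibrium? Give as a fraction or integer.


Find equilibrium: 109 - 4P = 4P - 3
109 + 3 = 8P
P* = 112/8 = 14
Q* = 4*14 - 3 = 53
Inverse demand: P = 109/4 - Q/4, so P_max = 109/4
Inverse supply: P = 3/4 + Q/4, so P_min = 3/4
CS = (1/2) * 53 * (109/4 - 14) = 2809/8
PS = (1/2) * 53 * (14 - 3/4) = 2809/8
TS = CS + PS = 2809/8 + 2809/8 = 2809/4

2809/4


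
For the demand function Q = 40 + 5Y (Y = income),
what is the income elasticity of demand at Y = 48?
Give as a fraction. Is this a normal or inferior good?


dQ/dY = 5
At Y = 48: Q = 40 + 5*48 = 280
Ey = (dQ/dY)(Y/Q) = 5 * 48 / 280 = 6/7
Since Ey > 0, this is a normal good.

6/7 (normal good)


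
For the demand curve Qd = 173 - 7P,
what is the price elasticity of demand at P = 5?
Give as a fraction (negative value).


dQ/dP = -7
At P = 5: Q = 173 - 7*5 = 138
E = (dQ/dP)(P/Q) = (-7)(5/138) = -35/138

-35/138


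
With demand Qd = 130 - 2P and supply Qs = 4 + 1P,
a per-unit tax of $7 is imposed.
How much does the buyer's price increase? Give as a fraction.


With a per-unit tax, the buyer's price increase depends on relative slopes.
Supply slope: d = 1, Demand slope: b = 2
Buyer's price increase = d * tax / (b + d)
= 1 * 7 / (2 + 1)
= 7 / 3 = 7/3

7/3


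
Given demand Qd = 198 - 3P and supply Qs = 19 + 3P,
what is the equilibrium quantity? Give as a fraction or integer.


First find equilibrium price:
198 - 3P = 19 + 3P
P* = 179/6 = 179/6
Then substitute into demand:
Q* = 198 - 3 * 179/6 = 217/2

217/2


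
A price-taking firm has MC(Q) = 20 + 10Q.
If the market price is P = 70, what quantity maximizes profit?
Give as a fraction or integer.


In perfect competition, profit is maximized where P = MC.
70 = 20 + 10Q
50 = 10Q
Q* = 50/10 = 5

5


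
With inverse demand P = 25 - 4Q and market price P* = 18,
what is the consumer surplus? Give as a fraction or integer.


Maximum willingness to pay (at Q=0): P_max = 25
Quantity demanded at P* = 18:
Q* = (25 - 18)/4 = 7/4
CS = (1/2) * Q* * (P_max - P*)
CS = (1/2) * 7/4 * (25 - 18)
CS = (1/2) * 7/4 * 7 = 49/8

49/8


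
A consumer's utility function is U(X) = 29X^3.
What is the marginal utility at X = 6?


MU = dU/dX = 29*3*X^(3-1)
MU = 87*X^2
At X = 6:
MU = 87 * 6^2
MU = 87 * 36 = 3132

3132


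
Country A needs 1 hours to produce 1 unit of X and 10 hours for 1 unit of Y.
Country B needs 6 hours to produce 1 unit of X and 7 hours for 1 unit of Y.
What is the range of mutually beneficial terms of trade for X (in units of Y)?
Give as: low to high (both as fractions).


Opportunity cost of X for Country A = hours_X / hours_Y = 1/10 = 1/10 units of Y
Opportunity cost of X for Country B = hours_X / hours_Y = 6/7 = 6/7 units of Y
Terms of trade must be between the two opportunity costs.
Range: 1/10 to 6/7

1/10 to 6/7


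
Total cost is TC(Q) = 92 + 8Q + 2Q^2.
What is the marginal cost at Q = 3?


MC = dTC/dQ = 8 + 2*2*Q
At Q = 3:
MC = 8 + 4*3
MC = 8 + 12 = 20

20


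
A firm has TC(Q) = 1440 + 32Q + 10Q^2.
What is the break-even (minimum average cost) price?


AC(Q) = 1440/Q + 32 + 10Q
To minimize: dAC/dQ = -1440/Q^2 + 10 = 0
Q^2 = 1440/10 = 144
Q* = 12
Min AC = 1440/12 + 32 + 10*12
Min AC = 120 + 32 + 120 = 272

272


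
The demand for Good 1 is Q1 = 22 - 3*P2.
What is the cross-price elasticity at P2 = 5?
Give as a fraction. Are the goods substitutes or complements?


dQ1/dP2 = -3
At P2 = 5: Q1 = 22 - 3*5 = 7
Exy = (dQ1/dP2)(P2/Q1) = -3 * 5 / 7 = -15/7
Since Exy < 0, the goods are complements.

-15/7 (complements)


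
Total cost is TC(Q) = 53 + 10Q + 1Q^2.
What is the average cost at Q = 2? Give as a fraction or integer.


TC(2) = 53 + 10*2 + 1*2^2
TC(2) = 53 + 20 + 4 = 77
AC = TC/Q = 77/2 = 77/2

77/2


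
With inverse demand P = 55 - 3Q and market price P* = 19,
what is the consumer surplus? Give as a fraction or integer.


Maximum willingness to pay (at Q=0): P_max = 55
Quantity demanded at P* = 19:
Q* = (55 - 19)/3 = 12
CS = (1/2) * Q* * (P_max - P*)
CS = (1/2) * 12 * (55 - 19)
CS = (1/2) * 12 * 36 = 216

216


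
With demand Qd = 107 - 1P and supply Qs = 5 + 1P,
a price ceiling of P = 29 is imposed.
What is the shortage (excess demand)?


At P = 29:
Qd = 107 - 1*29 = 78
Qs = 5 + 1*29 = 34
Shortage = Qd - Qs = 78 - 34 = 44

44


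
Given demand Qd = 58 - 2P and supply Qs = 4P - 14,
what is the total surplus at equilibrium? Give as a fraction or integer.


Find equilibrium: 58 - 2P = 4P - 14
58 + 14 = 6P
P* = 72/6 = 12
Q* = 4*12 - 14 = 34
Inverse demand: P = 29 - Q/2, so P_max = 29
Inverse supply: P = 7/2 + Q/4, so P_min = 7/2
CS = (1/2) * 34 * (29 - 12) = 289
PS = (1/2) * 34 * (12 - 7/2) = 289/2
TS = CS + PS = 289 + 289/2 = 867/2

867/2


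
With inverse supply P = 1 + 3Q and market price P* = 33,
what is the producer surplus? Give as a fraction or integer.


Minimum supply price (at Q=0): P_min = 1
Quantity supplied at P* = 33:
Q* = (33 - 1)/3 = 32/3
PS = (1/2) * Q* * (P* - P_min)
PS = (1/2) * 32/3 * (33 - 1)
PS = (1/2) * 32/3 * 32 = 512/3

512/3


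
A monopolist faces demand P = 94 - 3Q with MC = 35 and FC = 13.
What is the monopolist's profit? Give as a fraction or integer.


MR = MC: 94 - 6Q = 35
Q* = 59/6
P* = 94 - 3*59/6 = 129/2
Profit = (P* - MC)*Q* - FC
= (129/2 - 35)*59/6 - 13
= 59/2*59/6 - 13
= 3481/12 - 13 = 3325/12

3325/12


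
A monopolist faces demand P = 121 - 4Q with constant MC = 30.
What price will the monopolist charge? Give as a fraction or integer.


MR = 121 - 8Q
Set MR = MC: 121 - 8Q = 30
Q* = 91/8
Substitute into demand:
P* = 121 - 4*91/8 = 151/2

151/2


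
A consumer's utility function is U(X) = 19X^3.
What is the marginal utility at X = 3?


MU = dU/dX = 19*3*X^(3-1)
MU = 57*X^2
At X = 3:
MU = 57 * 3^2
MU = 57 * 9 = 513

513


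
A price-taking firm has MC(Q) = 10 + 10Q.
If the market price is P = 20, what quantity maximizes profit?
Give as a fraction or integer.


In perfect competition, profit is maximized where P = MC.
20 = 10 + 10Q
10 = 10Q
Q* = 10/10 = 1

1


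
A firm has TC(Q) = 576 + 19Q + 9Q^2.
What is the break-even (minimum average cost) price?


AC(Q) = 576/Q + 19 + 9Q
To minimize: dAC/dQ = -576/Q^2 + 9 = 0
Q^2 = 576/9 = 64
Q* = 8
Min AC = 576/8 + 19 + 9*8
Min AC = 72 + 19 + 72 = 163

163


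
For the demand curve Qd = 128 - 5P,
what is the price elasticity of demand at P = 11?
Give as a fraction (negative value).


dQ/dP = -5
At P = 11: Q = 128 - 5*11 = 73
E = (dQ/dP)(P/Q) = (-5)(11/73) = -55/73

-55/73


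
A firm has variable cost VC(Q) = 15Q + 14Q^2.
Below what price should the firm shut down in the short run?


AVC(Q) = VC(Q)/Q = 15 + 14Q
AVC is increasing in Q, so minimum AVC is at Q -> 0+.
Min AVC = 15
The firm should shut down if P < 15.

15


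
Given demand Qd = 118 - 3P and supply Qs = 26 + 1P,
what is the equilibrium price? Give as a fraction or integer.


At equilibrium, Qd = Qs.
118 - 3P = 26 + 1P
118 - 26 = 3P + 1P
92 = 4P
P* = 92/4 = 23

23


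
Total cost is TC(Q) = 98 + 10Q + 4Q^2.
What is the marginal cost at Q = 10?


MC = dTC/dQ = 10 + 2*4*Q
At Q = 10:
MC = 10 + 8*10
MC = 10 + 80 = 90

90


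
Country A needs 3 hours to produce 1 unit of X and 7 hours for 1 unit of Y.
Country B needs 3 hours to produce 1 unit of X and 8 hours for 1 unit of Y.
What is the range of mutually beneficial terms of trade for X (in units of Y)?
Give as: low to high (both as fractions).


Opportunity cost of X for Country A = hours_X / hours_Y = 3/7 = 3/7 units of Y
Opportunity cost of X for Country B = hours_X / hours_Y = 3/8 = 3/8 units of Y
Terms of trade must be between the two opportunity costs.
Range: 3/8 to 3/7

3/8 to 3/7


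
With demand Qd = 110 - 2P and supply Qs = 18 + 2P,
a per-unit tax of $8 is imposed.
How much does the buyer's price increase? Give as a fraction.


With a per-unit tax, the buyer's price increase depends on relative slopes.
Supply slope: d = 2, Demand slope: b = 2
Buyer's price increase = d * tax / (b + d)
= 2 * 8 / (2 + 2)
= 16 / 4 = 4

4


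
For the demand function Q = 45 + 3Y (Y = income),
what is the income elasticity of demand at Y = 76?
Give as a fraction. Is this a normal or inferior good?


dQ/dY = 3
At Y = 76: Q = 45 + 3*76 = 273
Ey = (dQ/dY)(Y/Q) = 3 * 76 / 273 = 76/91
Since Ey > 0, this is a normal good.

76/91 (normal good)


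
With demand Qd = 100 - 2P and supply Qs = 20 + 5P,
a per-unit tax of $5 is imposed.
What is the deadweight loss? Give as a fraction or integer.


Pre-tax equilibrium quantity: Q* = 540/7
Post-tax equilibrium quantity: Q_tax = 70
Reduction in quantity: Q* - Q_tax = 50/7
DWL = (1/2) * tax * (Q* - Q_tax)
DWL = (1/2) * 5 * 50/7 = 125/7

125/7


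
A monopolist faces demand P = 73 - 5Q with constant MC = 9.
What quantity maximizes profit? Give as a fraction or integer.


TR = P*Q = (73 - 5Q)Q = 73Q - 5Q^2
MR = dTR/dQ = 73 - 10Q
Set MR = MC:
73 - 10Q = 9
64 = 10Q
Q* = 64/10 = 32/5

32/5


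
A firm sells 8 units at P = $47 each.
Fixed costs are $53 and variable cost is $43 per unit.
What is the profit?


Total Revenue = P * Q = 47 * 8 = $376
Total Cost = FC + VC*Q = 53 + 43*8 = $397
Profit = TR - TC = 376 - 397 = $-21

$-21


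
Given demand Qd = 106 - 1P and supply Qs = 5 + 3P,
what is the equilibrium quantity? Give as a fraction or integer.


First find equilibrium price:
106 - 1P = 5 + 3P
P* = 101/4 = 101/4
Then substitute into demand:
Q* = 106 - 1 * 101/4 = 323/4

323/4


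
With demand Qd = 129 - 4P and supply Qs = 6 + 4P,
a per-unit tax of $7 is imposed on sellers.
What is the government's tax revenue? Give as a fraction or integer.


With tax on sellers, new supply: Qs' = 6 + 4(P - 7)
= 4P - 22
New equilibrium quantity:
Q_new = 107/2
Tax revenue = tax * Q_new = 7 * 107/2 = 749/2

749/2


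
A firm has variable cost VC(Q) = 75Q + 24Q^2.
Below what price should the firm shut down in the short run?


AVC(Q) = VC(Q)/Q = 75 + 24Q
AVC is increasing in Q, so minimum AVC is at Q -> 0+.
Min AVC = 75
The firm should shut down if P < 75.

75


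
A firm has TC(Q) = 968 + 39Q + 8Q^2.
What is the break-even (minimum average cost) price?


AC(Q) = 968/Q + 39 + 8Q
To minimize: dAC/dQ = -968/Q^2 + 8 = 0
Q^2 = 968/8 = 121
Q* = 11
Min AC = 968/11 + 39 + 8*11
Min AC = 88 + 39 + 88 = 215

215


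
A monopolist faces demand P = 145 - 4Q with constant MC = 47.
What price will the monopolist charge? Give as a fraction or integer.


MR = 145 - 8Q
Set MR = MC: 145 - 8Q = 47
Q* = 49/4
Substitute into demand:
P* = 145 - 4*49/4 = 96

96


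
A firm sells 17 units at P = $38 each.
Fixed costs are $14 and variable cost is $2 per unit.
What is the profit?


Total Revenue = P * Q = 38 * 17 = $646
Total Cost = FC + VC*Q = 14 + 2*17 = $48
Profit = TR - TC = 646 - 48 = $598

$598


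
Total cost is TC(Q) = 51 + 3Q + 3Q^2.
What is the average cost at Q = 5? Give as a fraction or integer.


TC(5) = 51 + 3*5 + 3*5^2
TC(5) = 51 + 15 + 75 = 141
AC = TC/Q = 141/5 = 141/5

141/5


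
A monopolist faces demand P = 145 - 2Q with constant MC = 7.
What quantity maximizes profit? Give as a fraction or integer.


TR = P*Q = (145 - 2Q)Q = 145Q - 2Q^2
MR = dTR/dQ = 145 - 4Q
Set MR = MC:
145 - 4Q = 7
138 = 4Q
Q* = 138/4 = 69/2

69/2


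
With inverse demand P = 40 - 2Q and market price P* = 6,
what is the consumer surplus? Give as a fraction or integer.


Maximum willingness to pay (at Q=0): P_max = 40
Quantity demanded at P* = 6:
Q* = (40 - 6)/2 = 17
CS = (1/2) * Q* * (P_max - P*)
CS = (1/2) * 17 * (40 - 6)
CS = (1/2) * 17 * 34 = 289

289


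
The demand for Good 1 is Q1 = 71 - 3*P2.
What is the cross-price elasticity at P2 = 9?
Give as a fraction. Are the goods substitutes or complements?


dQ1/dP2 = -3
At P2 = 9: Q1 = 71 - 3*9 = 44
Exy = (dQ1/dP2)(P2/Q1) = -3 * 9 / 44 = -27/44
Since Exy < 0, the goods are complements.

-27/44 (complements)


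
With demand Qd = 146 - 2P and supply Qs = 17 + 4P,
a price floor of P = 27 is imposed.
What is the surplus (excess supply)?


At P = 27:
Qd = 146 - 2*27 = 92
Qs = 17 + 4*27 = 125
Surplus = Qs - Qd = 125 - 92 = 33

33


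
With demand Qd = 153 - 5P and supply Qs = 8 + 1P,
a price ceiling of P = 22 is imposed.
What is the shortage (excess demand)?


At P = 22:
Qd = 153 - 5*22 = 43
Qs = 8 + 1*22 = 30
Shortage = Qd - Qs = 43 - 30 = 13

13


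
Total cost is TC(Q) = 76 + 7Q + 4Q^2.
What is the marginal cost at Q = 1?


MC = dTC/dQ = 7 + 2*4*Q
At Q = 1:
MC = 7 + 8*1
MC = 7 + 8 = 15

15


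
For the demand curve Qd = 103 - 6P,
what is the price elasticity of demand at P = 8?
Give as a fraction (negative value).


dQ/dP = -6
At P = 8: Q = 103 - 6*8 = 55
E = (dQ/dP)(P/Q) = (-6)(8/55) = -48/55

-48/55


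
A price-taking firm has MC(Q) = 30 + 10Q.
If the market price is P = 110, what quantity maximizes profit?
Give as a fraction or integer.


In perfect competition, profit is maximized where P = MC.
110 = 30 + 10Q
80 = 10Q
Q* = 80/10 = 8

8


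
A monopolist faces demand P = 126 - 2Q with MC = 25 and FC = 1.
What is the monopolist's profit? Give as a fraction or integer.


MR = MC: 126 - 4Q = 25
Q* = 101/4
P* = 126 - 2*101/4 = 151/2
Profit = (P* - MC)*Q* - FC
= (151/2 - 25)*101/4 - 1
= 101/2*101/4 - 1
= 10201/8 - 1 = 10193/8

10193/8


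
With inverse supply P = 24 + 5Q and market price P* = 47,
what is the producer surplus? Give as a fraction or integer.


Minimum supply price (at Q=0): P_min = 24
Quantity supplied at P* = 47:
Q* = (47 - 24)/5 = 23/5
PS = (1/2) * Q* * (P* - P_min)
PS = (1/2) * 23/5 * (47 - 24)
PS = (1/2) * 23/5 * 23 = 529/10

529/10


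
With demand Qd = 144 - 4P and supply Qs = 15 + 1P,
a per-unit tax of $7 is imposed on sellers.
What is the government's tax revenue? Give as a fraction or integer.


With tax on sellers, new supply: Qs' = 15 + 1(P - 7)
= 8 + 1P
New equilibrium quantity:
Q_new = 176/5
Tax revenue = tax * Q_new = 7 * 176/5 = 1232/5

1232/5


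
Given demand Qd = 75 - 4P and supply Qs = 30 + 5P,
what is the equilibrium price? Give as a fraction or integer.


At equilibrium, Qd = Qs.
75 - 4P = 30 + 5P
75 - 30 = 4P + 5P
45 = 9P
P* = 45/9 = 5

5


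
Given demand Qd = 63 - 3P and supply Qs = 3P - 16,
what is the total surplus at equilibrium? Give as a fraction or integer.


Find equilibrium: 63 - 3P = 3P - 16
63 + 16 = 6P
P* = 79/6 = 79/6
Q* = 3*79/6 - 16 = 47/2
Inverse demand: P = 21 - Q/3, so P_max = 21
Inverse supply: P = 16/3 + Q/3, so P_min = 16/3
CS = (1/2) * 47/2 * (21 - 79/6) = 2209/24
PS = (1/2) * 47/2 * (79/6 - 16/3) = 2209/24
TS = CS + PS = 2209/24 + 2209/24 = 2209/12

2209/12


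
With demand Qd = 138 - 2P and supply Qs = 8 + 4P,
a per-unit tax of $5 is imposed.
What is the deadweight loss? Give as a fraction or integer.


Pre-tax equilibrium quantity: Q* = 284/3
Post-tax equilibrium quantity: Q_tax = 88
Reduction in quantity: Q* - Q_tax = 20/3
DWL = (1/2) * tax * (Q* - Q_tax)
DWL = (1/2) * 5 * 20/3 = 50/3

50/3


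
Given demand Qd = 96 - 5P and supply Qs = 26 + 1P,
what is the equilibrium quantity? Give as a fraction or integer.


First find equilibrium price:
96 - 5P = 26 + 1P
P* = 70/6 = 35/3
Then substitute into demand:
Q* = 96 - 5 * 35/3 = 113/3

113/3


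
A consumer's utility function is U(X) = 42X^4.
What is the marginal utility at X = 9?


MU = dU/dX = 42*4*X^(4-1)
MU = 168*X^3
At X = 9:
MU = 168 * 9^3
MU = 168 * 729 = 122472

122472


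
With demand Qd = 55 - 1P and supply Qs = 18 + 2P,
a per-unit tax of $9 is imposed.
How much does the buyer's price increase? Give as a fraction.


With a per-unit tax, the buyer's price increase depends on relative slopes.
Supply slope: d = 2, Demand slope: b = 1
Buyer's price increase = d * tax / (b + d)
= 2 * 9 / (1 + 2)
= 18 / 3 = 6

6


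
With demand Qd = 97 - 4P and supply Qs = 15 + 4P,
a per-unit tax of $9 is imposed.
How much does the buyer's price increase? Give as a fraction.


With a per-unit tax, the buyer's price increase depends on relative slopes.
Supply slope: d = 4, Demand slope: b = 4
Buyer's price increase = d * tax / (b + d)
= 4 * 9 / (4 + 4)
= 36 / 8 = 9/2

9/2


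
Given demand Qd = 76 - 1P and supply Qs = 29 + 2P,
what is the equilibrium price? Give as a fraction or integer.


At equilibrium, Qd = Qs.
76 - 1P = 29 + 2P
76 - 29 = 1P + 2P
47 = 3P
P* = 47/3 = 47/3

47/3


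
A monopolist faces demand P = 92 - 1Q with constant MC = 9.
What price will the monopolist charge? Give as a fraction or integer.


MR = 92 - 2Q
Set MR = MC: 92 - 2Q = 9
Q* = 83/2
Substitute into demand:
P* = 92 - 1*83/2 = 101/2

101/2


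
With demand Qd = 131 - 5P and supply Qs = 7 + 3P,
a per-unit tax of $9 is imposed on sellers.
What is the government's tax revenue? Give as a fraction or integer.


With tax on sellers, new supply: Qs' = 7 + 3(P - 9)
= 3P - 20
New equilibrium quantity:
Q_new = 293/8
Tax revenue = tax * Q_new = 9 * 293/8 = 2637/8

2637/8


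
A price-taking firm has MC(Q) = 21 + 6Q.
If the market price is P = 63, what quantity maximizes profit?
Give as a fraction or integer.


In perfect competition, profit is maximized where P = MC.
63 = 21 + 6Q
42 = 6Q
Q* = 42/6 = 7

7


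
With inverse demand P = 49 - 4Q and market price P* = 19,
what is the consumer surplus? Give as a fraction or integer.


Maximum willingness to pay (at Q=0): P_max = 49
Quantity demanded at P* = 19:
Q* = (49 - 19)/4 = 15/2
CS = (1/2) * Q* * (P_max - P*)
CS = (1/2) * 15/2 * (49 - 19)
CS = (1/2) * 15/2 * 30 = 225/2

225/2


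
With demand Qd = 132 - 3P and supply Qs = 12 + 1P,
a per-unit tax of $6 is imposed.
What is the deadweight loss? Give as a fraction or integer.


Pre-tax equilibrium quantity: Q* = 42
Post-tax equilibrium quantity: Q_tax = 75/2
Reduction in quantity: Q* - Q_tax = 9/2
DWL = (1/2) * tax * (Q* - Q_tax)
DWL = (1/2) * 6 * 9/2 = 27/2

27/2


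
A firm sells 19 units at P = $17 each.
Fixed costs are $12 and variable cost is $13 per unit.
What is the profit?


Total Revenue = P * Q = 17 * 19 = $323
Total Cost = FC + VC*Q = 12 + 13*19 = $259
Profit = TR - TC = 323 - 259 = $64

$64


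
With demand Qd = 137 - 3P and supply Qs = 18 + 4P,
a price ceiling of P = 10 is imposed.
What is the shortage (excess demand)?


At P = 10:
Qd = 137 - 3*10 = 107
Qs = 18 + 4*10 = 58
Shortage = Qd - Qs = 107 - 58 = 49

49


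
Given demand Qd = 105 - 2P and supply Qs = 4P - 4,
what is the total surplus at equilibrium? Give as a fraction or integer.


Find equilibrium: 105 - 2P = 4P - 4
105 + 4 = 6P
P* = 109/6 = 109/6
Q* = 4*109/6 - 4 = 206/3
Inverse demand: P = 105/2 - Q/2, so P_max = 105/2
Inverse supply: P = 1 + Q/4, so P_min = 1
CS = (1/2) * 206/3 * (105/2 - 109/6) = 10609/9
PS = (1/2) * 206/3 * (109/6 - 1) = 10609/18
TS = CS + PS = 10609/9 + 10609/18 = 10609/6

10609/6


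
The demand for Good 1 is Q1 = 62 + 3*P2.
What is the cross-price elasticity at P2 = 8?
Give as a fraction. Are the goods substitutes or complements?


dQ1/dP2 = 3
At P2 = 8: Q1 = 62 + 3*8 = 86
Exy = (dQ1/dP2)(P2/Q1) = 3 * 8 / 86 = 12/43
Since Exy > 0, the goods are substitutes.

12/43 (substitutes)


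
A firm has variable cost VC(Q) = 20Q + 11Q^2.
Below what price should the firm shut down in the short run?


AVC(Q) = VC(Q)/Q = 20 + 11Q
AVC is increasing in Q, so minimum AVC is at Q -> 0+.
Min AVC = 20
The firm should shut down if P < 20.

20
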